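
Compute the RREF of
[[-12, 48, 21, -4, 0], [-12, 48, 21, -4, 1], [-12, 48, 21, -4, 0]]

R1 ← -1/12·R1
  [   1  -4  -7/4  1/3  0 ]
  [ -12  48    21   -4  1 ]
  [ -12  48    21   -4  0 ]
R2 ← R2 + 12·R1
  [   1  -4  -7/4  1/3  0 ]
  [   0   0     0    0  1 ]
  [ -12  48    21   -4  0 ]
R3 ← R3 + 12·R1
  [ 1  -4  -7/4  1/3  0 ]
  [ 0   0     0    0  1 ]
  [ 0   0     0    0  0 ]

[[1, -4, -7/4, 1/3, 0], [0, 0, 0, 0, 1], [0, 0, 0, 0, 0]]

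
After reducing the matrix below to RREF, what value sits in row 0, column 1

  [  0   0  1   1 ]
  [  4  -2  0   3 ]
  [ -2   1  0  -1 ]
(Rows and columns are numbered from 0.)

-1/2

Swap R1 and R2.
  [  4  -2  0   3 ]
  [  0   0  1   1 ]
  [ -2   1  0  -1 ]
Multiply R1 by 1/4.
  [  1  -1/2  0  3/4 ]
  [  0     0  1    1 ]
  [ -2     1  0   -1 ]
Add 2 times R1 to R3.
  [ 1  -1/2  0  3/4 ]
  [ 0     0  1    1 ]
  [ 0     0  0  1/2 ]
Multiply R3 by 2.
  [ 1  -1/2  0  3/4 ]
  [ 0     0  1    1 ]
  [ 0     0  0    1 ]
Subtract R3 from R2.
  [ 1  -1/2  0  3/4 ]
  [ 0     0  1    0 ]
  [ 0     0  0    1 ]
Subtract 3/4 times R3 from R1.
  [ 1  -1/2  0  0 ]
  [ 0     0  1  0 ]
  [ 0     0  0  1 ]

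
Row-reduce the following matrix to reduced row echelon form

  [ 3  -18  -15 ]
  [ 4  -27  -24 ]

[[1, 0, 3], [0, 1, 4/3]]

r1 ← 1/3·r1
  [ 1   -6   -5 ]
  [ 4  -27  -24 ]
r2 ← r2 − 4·r1
  [ 1  -6  -5 ]
  [ 0  -3  -4 ]
r2 ← -1/3·r2
  [ 1  -6   -5 ]
  [ 0   1  4/3 ]
r1 ← r1 + 6·r2
  [ 1  0    3 ]
  [ 0  1  4/3 ]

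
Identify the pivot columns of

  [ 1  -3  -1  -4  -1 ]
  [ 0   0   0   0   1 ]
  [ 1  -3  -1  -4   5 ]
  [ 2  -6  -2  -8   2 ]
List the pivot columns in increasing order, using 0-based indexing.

Subtract ρ1 from ρ3.
  [ 1  -3  -1  -4  -1 ]
  [ 0   0   0   0   1 ]
  [ 0   0   0   0   6 ]
  [ 2  -6  -2  -8   2 ]
Subtract 2 times ρ1 from ρ4.
  [ 1  -3  -1  -4  -1 ]
  [ 0   0   0   0   1 ]
  [ 0   0   0   0   6 ]
  [ 0   0   0   0   4 ]
Subtract 6 times ρ2 from ρ3.
  [ 1  -3  -1  -4  -1 ]
  [ 0   0   0   0   1 ]
  [ 0   0   0   0   0 ]
  [ 0   0   0   0   4 ]
Subtract 4 times ρ2 from ρ4.
  [ 1  -3  -1  -4  -1 ]
  [ 0   0   0   0   1 ]
  [ 0   0   0   0   0 ]
  [ 0   0   0   0   0 ]
Add ρ2 to ρ1.
  [ 1  -3  -1  -4  0 ]
  [ 0   0   0   0  1 ]
  [ 0   0   0   0  0 ]
  [ 0   0   0   0  0 ]
Pivot columns are the columns containing a leading 1.

0, 4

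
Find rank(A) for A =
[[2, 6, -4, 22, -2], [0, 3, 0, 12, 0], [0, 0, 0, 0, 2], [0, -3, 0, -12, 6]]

ρ1 ← 1/2·ρ1
  [ 1   3  -2   11  -1 ]
  [ 0   3   0   12   0 ]
  [ 0   0   0    0   2 ]
  [ 0  -3   0  -12   6 ]
ρ2 ← 1/3·ρ2
  [ 1   3  -2   11  -1 ]
  [ 0   1   0    4   0 ]
  [ 0   0   0    0   2 ]
  [ 0  -3   0  -12   6 ]
ρ4 ← ρ4 + 3·ρ2
  [ 1  3  -2  11  -1 ]
  [ 0  1   0   4   0 ]
  [ 0  0   0   0   2 ]
  [ 0  0   0   0   6 ]
ρ3 ← 1/2·ρ3
  [ 1  3  -2  11  -1 ]
  [ 0  1   0   4   0 ]
  [ 0  0   0   0   1 ]
  [ 0  0   0   0   6 ]
ρ4 ← ρ4 − 6·ρ3
  [ 1  3  -2  11  -1 ]
  [ 0  1   0   4   0 ]
  [ 0  0   0   0   1 ]
  [ 0  0   0   0   0 ]
ρ1 ← ρ1 + ρ3
  [ 1  3  -2  11  0 ]
  [ 0  1   0   4  0 ]
  [ 0  0   0   0  1 ]
  [ 0  0   0   0  0 ]
ρ1 ← ρ1 − 3·ρ2
  [ 1  0  -2  -1  0 ]
  [ 0  1   0   4  0 ]
  [ 0  0   0   0  1 ]
  [ 0  0   0   0  0 ]
The reduced form has 3 nonzero rows.

rank = 3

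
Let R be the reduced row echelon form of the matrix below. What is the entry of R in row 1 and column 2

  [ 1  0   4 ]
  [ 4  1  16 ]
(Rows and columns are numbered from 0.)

R2 ← R2 − 4·R1
  [ 1  0  4 ]
  [ 0  1  0 ]

0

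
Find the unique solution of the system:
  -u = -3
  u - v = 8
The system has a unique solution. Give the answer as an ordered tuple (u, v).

Form the augmented matrix and row-reduce:
  [ -1   0  |  -3 ]
  [  1  -1  |   8 ]
Multiply ρ1 by -1.
  [ 1   0  |  3 ]
  [ 1  -1  |  8 ]
Subtract ρ1 from ρ2.
  [ 1   0  |  3 ]
  [ 0  -1  |  5 ]
Multiply ρ2 by -1.
  [ 1  0  |   3 ]
  [ 0  1  |  -5 ]
Reading off the last column: u = 3, v = -5.

(3, -5)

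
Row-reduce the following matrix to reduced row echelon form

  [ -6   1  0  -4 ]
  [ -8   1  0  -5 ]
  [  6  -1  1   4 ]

[[1, 0, 0, 1/2], [0, 1, 0, -1], [0, 0, 1, 0]]

Multiply R1 by -1/6.
  [  1  -1/6  0  2/3 ]
  [ -8     1  0   -5 ]
  [  6    -1  1    4 ]
Add 8 times R1 to R2.
  [ 1  -1/6  0  2/3 ]
  [ 0  -1/3  0  1/3 ]
  [ 6    -1  1    4 ]
Subtract 6 times R1 from R3.
  [ 1  -1/6  0  2/3 ]
  [ 0  -1/3  0  1/3 ]
  [ 0     0  1    0 ]
Multiply R2 by -3.
  [ 1  -1/6  0  2/3 ]
  [ 0     1  0   -1 ]
  [ 0     0  1    0 ]
Add 1/6 times R2 to R1.
  [ 1  0  0  1/2 ]
  [ 0  1  0   -1 ]
  [ 0  0  1    0 ]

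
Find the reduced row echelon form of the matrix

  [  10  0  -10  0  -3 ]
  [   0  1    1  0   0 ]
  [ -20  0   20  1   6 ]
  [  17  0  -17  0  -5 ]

[[1, 0, -1, 0, 0], [0, 1, 1, 0, 0], [0, 0, 0, 1, 0], [0, 0, 0, 0, 1]]

Multiply r1 by 1/10.
  [   1  0   -1  0  -3/10 ]
  [   0  1    1  0      0 ]
  [ -20  0   20  1      6 ]
  [  17  0  -17  0     -5 ]
Add 20 times r1 to r3.
  [  1  0   -1  0  -3/10 ]
  [  0  1    1  0      0 ]
  [  0  0    0  1      0 ]
  [ 17  0  -17  0     -5 ]
Subtract 17 times r1 from r4.
  [ 1  0  -1  0  -3/10 ]
  [ 0  1   1  0      0 ]
  [ 0  0   0  1      0 ]
  [ 0  0   0  0   1/10 ]
Multiply r4 by 10.
  [ 1  0  -1  0  -3/10 ]
  [ 0  1   1  0      0 ]
  [ 0  0   0  1      0 ]
  [ 0  0   0  0      1 ]
Add 3/10 times r4 to r1.
  [ 1  0  -1  0  0 ]
  [ 0  1   1  0  0 ]
  [ 0  0   0  1  0 ]
  [ 0  0   0  0  1 ]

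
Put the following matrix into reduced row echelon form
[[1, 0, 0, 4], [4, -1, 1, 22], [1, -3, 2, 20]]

R2 ← R2 − 4·R1
R3 ← R3 − R1
R2 ← -1·R2
R3 ← R3 + 3·R2
R3 ← -1·R3
R2 ← R2 + R3

[[1, 0, 0, 4], [0, 1, 0, -4], [0, 0, 1, 2]]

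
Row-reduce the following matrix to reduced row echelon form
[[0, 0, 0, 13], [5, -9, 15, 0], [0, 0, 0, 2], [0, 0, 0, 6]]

r1 <-> r2
  [ 5  -9  15   0 ]
  [ 0   0   0  13 ]
  [ 0   0   0   2 ]
  [ 0   0   0   6 ]
r1 ← 1/5·r1
  [ 1  -9/5  3   0 ]
  [ 0     0  0  13 ]
  [ 0     0  0   2 ]
  [ 0     0  0   6 ]
r2 ← 1/13·r2
  [ 1  -9/5  3  0 ]
  [ 0     0  0  1 ]
  [ 0     0  0  2 ]
  [ 0     0  0  6 ]
r3 ← r3 − 2·r2
  [ 1  -9/5  3  0 ]
  [ 0     0  0  1 ]
  [ 0     0  0  0 ]
  [ 0     0  0  6 ]
r4 ← r4 − 6·r2
  [ 1  -9/5  3  0 ]
  [ 0     0  0  1 ]
  [ 0     0  0  0 ]
  [ 0     0  0  0 ]

[[1, -9/5, 3, 0], [0, 0, 0, 1], [0, 0, 0, 0], [0, 0, 0, 0]]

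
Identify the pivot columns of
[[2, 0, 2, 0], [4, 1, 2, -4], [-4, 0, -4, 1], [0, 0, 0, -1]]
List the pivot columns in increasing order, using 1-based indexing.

r1 ← 1/2·r1
  [  1  0   1   0 ]
  [  4  1   2  -4 ]
  [ -4  0  -4   1 ]
  [  0  0   0  -1 ]
r2 ← r2 − 4·r1
  [  1  0   1   0 ]
  [  0  1  -2  -4 ]
  [ -4  0  -4   1 ]
  [  0  0   0  -1 ]
r3 ← r3 + 4·r1
  [ 1  0   1   0 ]
  [ 0  1  -2  -4 ]
  [ 0  0   0   1 ]
  [ 0  0   0  -1 ]
r4 ← r4 + r3
  [ 1  0   1   0 ]
  [ 0  1  -2  -4 ]
  [ 0  0   0   1 ]
  [ 0  0   0   0 ]
r2 ← r2 + 4·r3
  [ 1  0   1  0 ]
  [ 0  1  -2  0 ]
  [ 0  0   0  1 ]
  [ 0  0   0  0 ]
Pivot columns are the columns containing a leading 1.

1, 2, 4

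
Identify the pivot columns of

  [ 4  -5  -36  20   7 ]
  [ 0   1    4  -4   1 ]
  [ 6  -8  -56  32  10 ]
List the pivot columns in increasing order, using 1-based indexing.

R1 := 1/4·R1
  [ 1  -5/4   -9   5  7/4 ]
  [ 0     1    4  -4    1 ]
  [ 6    -8  -56  32   10 ]
R3 := R3 − 6·R1
  [ 1  -5/4  -9   5   7/4 ]
  [ 0     1   4  -4     1 ]
  [ 0  -1/2  -2   2  -1/2 ]
R3 := R3 + 1/2·R2
  [ 1  -5/4  -9   5  7/4 ]
  [ 0     1   4  -4    1 ]
  [ 0     0   0   0    0 ]
R1 := R1 + 5/4·R2
  [ 1  0  -4   0  3 ]
  [ 0  1   4  -4  1 ]
  [ 0  0   0   0  0 ]
Pivot columns are the columns containing a leading 1.

1, 2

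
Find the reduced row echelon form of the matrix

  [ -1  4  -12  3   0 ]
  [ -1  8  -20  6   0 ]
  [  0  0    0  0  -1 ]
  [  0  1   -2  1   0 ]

R1 ← -1·R1
  [  1  -4   12  -3   0 ]
  [ -1   8  -20   6   0 ]
  [  0   0    0   0  -1 ]
  [  0   1   -2   1   0 ]
R2 ← R2 + R1
  [ 1  -4  12  -3   0 ]
  [ 0   4  -8   3   0 ]
  [ 0   0   0   0  -1 ]
  [ 0   1  -2   1   0 ]
R2 ← 1/4·R2
  [ 1  -4  12   -3   0 ]
  [ 0   1  -2  3/4   0 ]
  [ 0   0   0    0  -1 ]
  [ 0   1  -2    1   0 ]
R4 ← R4 − R2
  [ 1  -4  12   -3   0 ]
  [ 0   1  -2  3/4   0 ]
  [ 0   0   0    0  -1 ]
  [ 0   0   0  1/4   0 ]
R3 <=> R4
  [ 1  -4  12   -3   0 ]
  [ 0   1  -2  3/4   0 ]
  [ 0   0   0  1/4   0 ]
  [ 0   0   0    0  -1 ]
R3 ← 4·R3
  [ 1  -4  12   -3   0 ]
  [ 0   1  -2  3/4   0 ]
  [ 0   0   0    1   0 ]
  [ 0   0   0    0  -1 ]
R4 ← -1·R4
  [ 1  -4  12   -3  0 ]
  [ 0   1  -2  3/4  0 ]
  [ 0   0   0    1  0 ]
  [ 0   0   0    0  1 ]
R2 ← R2 − 3/4·R3
  [ 1  -4  12  -3  0 ]
  [ 0   1  -2   0  0 ]
  [ 0   0   0   1  0 ]
  [ 0   0   0   0  1 ]
R1 ← R1 + 3·R3
  [ 1  -4  12  0  0 ]
  [ 0   1  -2  0  0 ]
  [ 0   0   0  1  0 ]
  [ 0   0   0  0  1 ]
R1 ← R1 + 4·R2
  [ 1  0   4  0  0 ]
  [ 0  1  -2  0  0 ]
  [ 0  0   0  1  0 ]
  [ 0  0   0  0  1 ]

[[1, 0, 4, 0, 0], [0, 1, -2, 0, 0], [0, 0, 0, 1, 0], [0, 0, 0, 0, 1]]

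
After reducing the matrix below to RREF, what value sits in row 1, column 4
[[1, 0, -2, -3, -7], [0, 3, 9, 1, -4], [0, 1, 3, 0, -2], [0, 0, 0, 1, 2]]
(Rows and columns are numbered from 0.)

-2

Multiply r2 by 1/3.
  [ 1  0  -2   -3    -7 ]
  [ 0  1   3  1/3  -4/3 ]
  [ 0  1   3    0    -2 ]
  [ 0  0   0    1     2 ]
Subtract r2 from r3.
  [ 1  0  -2    -3    -7 ]
  [ 0  1   3   1/3  -4/3 ]
  [ 0  0   0  -1/3  -2/3 ]
  [ 0  0   0     1     2 ]
Multiply r3 by -3.
  [ 1  0  -2   -3    -7 ]
  [ 0  1   3  1/3  -4/3 ]
  [ 0  0   0    1     2 ]
  [ 0  0   0    1     2 ]
Subtract r3 from r4.
  [ 1  0  -2   -3    -7 ]
  [ 0  1   3  1/3  -4/3 ]
  [ 0  0   0    1     2 ]
  [ 0  0   0    0     0 ]
Subtract 1/3 times r3 from r2.
  [ 1  0  -2  -3  -7 ]
  [ 0  1   3   0  -2 ]
  [ 0  0   0   1   2 ]
  [ 0  0   0   0   0 ]
Add 3 times r3 to r1.
  [ 1  0  -2  0  -1 ]
  [ 0  1   3  0  -2 ]
  [ 0  0   0  1   2 ]
  [ 0  0   0  0   0 ]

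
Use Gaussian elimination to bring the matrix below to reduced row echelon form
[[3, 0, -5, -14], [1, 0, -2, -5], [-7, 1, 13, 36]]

R1 -> 1/3·R1
  [  1  0  -5/3  -14/3 ]
  [  1  0    -2     -5 ]
  [ -7  1    13     36 ]
R2 -> R2 − R1
  [  1  0  -5/3  -14/3 ]
  [  0  0  -1/3   -1/3 ]
  [ -7  1    13     36 ]
R3 -> R3 + 7·R1
  [ 1  0  -5/3  -14/3 ]
  [ 0  0  -1/3   -1/3 ]
  [ 0  1   4/3   10/3 ]
R2 <=> R3
  [ 1  0  -5/3  -14/3 ]
  [ 0  1   4/3   10/3 ]
  [ 0  0  -1/3   -1/3 ]
R3 -> -3·R3
  [ 1  0  -5/3  -14/3 ]
  [ 0  1   4/3   10/3 ]
  [ 0  0     1      1 ]
R2 -> R2 − 4/3·R3
  [ 1  0  -5/3  -14/3 ]
  [ 0  1     0      2 ]
  [ 0  0     1      1 ]
R1 -> R1 + 5/3·R3
  [ 1  0  0  -3 ]
  [ 0  1  0   2 ]
  [ 0  0  1   1 ]

[[1, 0, 0, -3], [0, 1, 0, 2], [0, 0, 1, 1]]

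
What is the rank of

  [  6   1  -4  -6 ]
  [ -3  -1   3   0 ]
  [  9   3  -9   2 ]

R1 := 1/6·R1
  [  1  1/6  -2/3  -1 ]
  [ -3   -1     3   0 ]
  [  9    3    -9   2 ]
R2 := R2 + 3·R1
  [ 1   1/6  -2/3  -1 ]
  [ 0  -1/2     1  -3 ]
  [ 9     3    -9   2 ]
R3 := R3 − 9·R1
  [ 1   1/6  -2/3  -1 ]
  [ 0  -1/2     1  -3 ]
  [ 0   3/2    -3  11 ]
R2 := -2·R2
  [ 1  1/6  -2/3  -1 ]
  [ 0    1    -2   6 ]
  [ 0  3/2    -3  11 ]
R3 := R3 − 3/2·R2
  [ 1  1/6  -2/3  -1 ]
  [ 0    1    -2   6 ]
  [ 0    0     0   2 ]
R3 := 1/2·R3
  [ 1  1/6  -2/3  -1 ]
  [ 0    1    -2   6 ]
  [ 0    0     0   1 ]
R2 := R2 − 6·R3
  [ 1  1/6  -2/3  -1 ]
  [ 0    1    -2   0 ]
  [ 0    0     0   1 ]
R1 := R1 + R3
  [ 1  1/6  -2/3  0 ]
  [ 0    1    -2  0 ]
  [ 0    0     0  1 ]
R1 := R1 − 1/6·R2
  [ 1  0  -1/3  0 ]
  [ 0  1    -2  0 ]
  [ 0  0     0  1 ]
The reduced form has 3 nonzero rows.

rank = 3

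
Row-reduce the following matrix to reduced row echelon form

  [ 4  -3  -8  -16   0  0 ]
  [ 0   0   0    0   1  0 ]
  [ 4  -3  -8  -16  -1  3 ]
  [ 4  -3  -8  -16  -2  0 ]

[[1, -3/4, -2, -4, 0, 0], [0, 0, 0, 0, 1, 0], [0, 0, 0, 0, 0, 1], [0, 0, 0, 0, 0, 0]]

R1 ← 1/4·R1
  [ 1  -3/4  -2   -4   0  0 ]
  [ 0     0   0    0   1  0 ]
  [ 4    -3  -8  -16  -1  3 ]
  [ 4    -3  -8  -16  -2  0 ]
R3 ← R3 − 4·R1
  [ 1  -3/4  -2   -4   0  0 ]
  [ 0     0   0    0   1  0 ]
  [ 0     0   0    0  -1  3 ]
  [ 4    -3  -8  -16  -2  0 ]
R4 ← R4 − 4·R1
  [ 1  -3/4  -2  -4   0  0 ]
  [ 0     0   0   0   1  0 ]
  [ 0     0   0   0  -1  3 ]
  [ 0     0   0   0  -2  0 ]
R3 ← R3 + R2
  [ 1  -3/4  -2  -4   0  0 ]
  [ 0     0   0   0   1  0 ]
  [ 0     0   0   0   0  3 ]
  [ 0     0   0   0  -2  0 ]
R4 ← R4 + 2·R2
  [ 1  -3/4  -2  -4  0  0 ]
  [ 0     0   0   0  1  0 ]
  [ 0     0   0   0  0  3 ]
  [ 0     0   0   0  0  0 ]
R3 ← 1/3·R3
  [ 1  -3/4  -2  -4  0  0 ]
  [ 0     0   0   0  1  0 ]
  [ 0     0   0   0  0  1 ]
  [ 0     0   0   0  0  0 ]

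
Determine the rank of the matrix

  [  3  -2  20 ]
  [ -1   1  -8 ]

R1 → 1/3·R1
  [  1  -2/3  20/3 ]
  [ -1     1    -8 ]
R2 → R2 + R1
  [ 1  -2/3  20/3 ]
  [ 0   1/3  -4/3 ]
R2 → 3·R2
  [ 1  -2/3  20/3 ]
  [ 0     1    -4 ]
R1 → R1 + 2/3·R2
  [ 1  0   4 ]
  [ 0  1  -4 ]
The reduced form has 2 nonzero rows.

rank = 2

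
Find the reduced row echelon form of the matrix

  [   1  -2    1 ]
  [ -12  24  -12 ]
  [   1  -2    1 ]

[[1, -2, 1], [0, 0, 0], [0, 0, 0]]

r2 ← r2 + 12·r1
r3 ← r3 − r1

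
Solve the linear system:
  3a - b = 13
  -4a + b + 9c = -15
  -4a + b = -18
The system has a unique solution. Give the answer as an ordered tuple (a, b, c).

(5, 2, 1/3)

Form the augmented matrix and row-reduce:
  [  3  -1  0  |   13 ]
  [ -4   1  9  |  -15 ]
  [ -4   1  0  |  -18 ]
r1 → 1/3·r1
  [  1  -1/3  0  |  13/3 ]
  [ -4     1  9  |   -15 ]
  [ -4     1  0  |   -18 ]
r2 → r2 + 4·r1
  [  1  -1/3  0  |  13/3 ]
  [  0  -1/3  9  |   7/3 ]
  [ -4     1  0  |   -18 ]
r3 → r3 + 4·r1
  [ 1  -1/3  0  |  13/3 ]
  [ 0  -1/3  9  |   7/3 ]
  [ 0  -1/3  0  |  -2/3 ]
r2 → -3·r2
  [ 1  -1/3    0  |  13/3 ]
  [ 0     1  -27  |    -7 ]
  [ 0  -1/3    0  |  -2/3 ]
r3 → r3 + 1/3·r2
  [ 1  -1/3    0  |  13/3 ]
  [ 0     1  -27  |    -7 ]
  [ 0     0   -9  |    -3 ]
r3 → -1/9·r3
  [ 1  -1/3    0  |  13/3 ]
  [ 0     1  -27  |    -7 ]
  [ 0     0    1  |   1/3 ]
r2 → r2 + 27·r3
  [ 1  -1/3  0  |  13/3 ]
  [ 0     1  0  |     2 ]
  [ 0     0  1  |   1/3 ]
r1 → r1 + 1/3·r2
  [ 1  0  0  |    5 ]
  [ 0  1  0  |    2 ]
  [ 0  0  1  |  1/3 ]
Reading off the last column: a = 5, b = 2, c = 1/3.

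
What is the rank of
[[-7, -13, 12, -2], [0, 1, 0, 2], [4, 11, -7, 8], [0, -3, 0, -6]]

R1 -> -1/7·R1
R3 -> R3 − 4·R1
R3 -> R3 − 25/7·R2
R4 -> R4 + 3·R2
R3 -> -7·R3
R1 -> R1 + 12/7·R3
R1 -> R1 − 13/7·R2
The reduced form has 3 nonzero rows.

rank = 3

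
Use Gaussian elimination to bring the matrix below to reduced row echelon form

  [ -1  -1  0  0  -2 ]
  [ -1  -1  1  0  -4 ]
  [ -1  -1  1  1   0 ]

[[1, 1, 0, 0, 2], [0, 0, 1, 0, -2], [0, 0, 0, 1, 4]]

R1 → -1·R1
  [  1   1  0  0   2 ]
  [ -1  -1  1  0  -4 ]
  [ -1  -1  1  1   0 ]
R2 → R2 + R1
  [  1   1  0  0   2 ]
  [  0   0  1  0  -2 ]
  [ -1  -1  1  1   0 ]
R3 → R3 + R1
  [ 1  1  0  0   2 ]
  [ 0  0  1  0  -2 ]
  [ 0  0  1  1   2 ]
R3 → R3 − R2
  [ 1  1  0  0   2 ]
  [ 0  0  1  0  -2 ]
  [ 0  0  0  1   4 ]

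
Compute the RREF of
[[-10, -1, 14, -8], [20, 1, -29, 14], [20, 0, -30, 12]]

[[1, 0, -3/2, 3/5], [0, 1, 1, 2], [0, 0, 0, 0]]

R1 := -1/10·R1
  [  1  1/10  -7/5  4/5 ]
  [ 20     1   -29   14 ]
  [ 20     0   -30   12 ]
R2 := R2 − 20·R1
  [  1  1/10  -7/5  4/5 ]
  [  0    -1    -1   -2 ]
  [ 20     0   -30   12 ]
R3 := R3 − 20·R1
  [ 1  1/10  -7/5  4/5 ]
  [ 0    -1    -1   -2 ]
  [ 0    -2    -2   -4 ]
R2 := -1·R2
  [ 1  1/10  -7/5  4/5 ]
  [ 0     1     1    2 ]
  [ 0    -2    -2   -4 ]
R3 := R3 + 2·R2
  [ 1  1/10  -7/5  4/5 ]
  [ 0     1     1    2 ]
  [ 0     0     0    0 ]
R1 := R1 − 1/10·R2
  [ 1  0  -3/2  3/5 ]
  [ 0  1     1    2 ]
  [ 0  0     0    0 ]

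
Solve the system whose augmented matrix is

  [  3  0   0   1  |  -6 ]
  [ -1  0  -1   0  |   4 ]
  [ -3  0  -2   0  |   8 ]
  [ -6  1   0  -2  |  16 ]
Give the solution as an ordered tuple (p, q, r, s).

(0, 4, -4, -6)

R1 → 1/3·R1
R2 → R2 + R1
R3 → R3 + 3·R1
R4 → R4 + 6·R1
R2 <=> R4
R3 → -1/2·R3
R4 → R4 + R3
R4 → -6·R4
R3 → R3 + 1/2·R4
R1 → R1 − 1/3·R4
Reading off the last column: p = 0, q = 4, r = -4, s = -6.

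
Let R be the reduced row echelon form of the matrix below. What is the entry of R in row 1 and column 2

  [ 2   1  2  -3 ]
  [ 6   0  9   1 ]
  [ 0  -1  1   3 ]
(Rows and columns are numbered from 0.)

R1 → 1/2·R1
  [ 1  1/2  1  -3/2 ]
  [ 6    0  9     1 ]
  [ 0   -1  1     3 ]
R2 → R2 − 6·R1
  [ 1  1/2  1  -3/2 ]
  [ 0   -3  3    10 ]
  [ 0   -1  1     3 ]
R2 → -1/3·R2
  [ 1  1/2   1   -3/2 ]
  [ 0    1  -1  -10/3 ]
  [ 0   -1   1      3 ]
R3 → R3 + R2
  [ 1  1/2   1   -3/2 ]
  [ 0    1  -1  -10/3 ]
  [ 0    0   0   -1/3 ]
R3 → -3·R3
  [ 1  1/2   1   -3/2 ]
  [ 0    1  -1  -10/3 ]
  [ 0    0   0      1 ]
R2 → R2 + 10/3·R3
  [ 1  1/2   1  -3/2 ]
  [ 0    1  -1     0 ]
  [ 0    0   0     1 ]
R1 → R1 + 3/2·R3
  [ 1  1/2   1  0 ]
  [ 0    1  -1  0 ]
  [ 0    0   0  1 ]
R1 → R1 − 1/2·R2
  [ 1  0  3/2  0 ]
  [ 0  1   -1  0 ]
  [ 0  0    0  1 ]

-1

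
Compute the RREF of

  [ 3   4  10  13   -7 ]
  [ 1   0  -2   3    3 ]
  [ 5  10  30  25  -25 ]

[[1, 0, -2, 3, 3], [0, 1, 4, 1, -4], [0, 0, 0, 0, 0]]

R1 ← 1/3·R1
  [ 1  4/3  10/3  13/3  -7/3 ]
  [ 1    0    -2     3     3 ]
  [ 5   10    30    25   -25 ]
R2 ← R2 − R1
  [ 1   4/3   10/3  13/3  -7/3 ]
  [ 0  -4/3  -16/3  -4/3  16/3 ]
  [ 5    10     30    25   -25 ]
R3 ← R3 − 5·R1
  [ 1   4/3   10/3  13/3   -7/3 ]
  [ 0  -4/3  -16/3  -4/3   16/3 ]
  [ 0  10/3   40/3  10/3  -40/3 ]
R2 ← -3/4·R2
  [ 1   4/3  10/3  13/3   -7/3 ]
  [ 0     1     4     1     -4 ]
  [ 0  10/3  40/3  10/3  -40/3 ]
R3 ← R3 − 10/3·R2
  [ 1  4/3  10/3  13/3  -7/3 ]
  [ 0    1     4     1    -4 ]
  [ 0    0     0     0     0 ]
R1 ← R1 − 4/3·R2
  [ 1  0  -2  3   3 ]
  [ 0  1   4  1  -4 ]
  [ 0  0   0  0   0 ]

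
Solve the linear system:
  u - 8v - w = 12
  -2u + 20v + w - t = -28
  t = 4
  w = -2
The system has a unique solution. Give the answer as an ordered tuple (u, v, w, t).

(6, -1/2, -2, 4)

Form the augmented matrix and row-reduce:
  [  1  -8  -1   0  |   12 ]
  [ -2  20   1  -1  |  -28 ]
  [  0   0   0   1  |    4 ]
  [  0   0   1   0  |   -2 ]
R2 -> R2 + 2·R1
R2 -> 1/4·R2
R3 <=> R4
R2 -> R2 + 1/4·R4
R2 -> R2 + 1/4·R3
R1 -> R1 + R3
R1 -> R1 + 8·R2
Reading off the last column: u = 6, v = -1/2, w = -2, t = 4.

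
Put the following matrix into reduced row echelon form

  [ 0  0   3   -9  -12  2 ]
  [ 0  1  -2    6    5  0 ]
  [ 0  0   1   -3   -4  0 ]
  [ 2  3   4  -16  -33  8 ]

r1 <-> r4
  [ 2  3   4  -16  -33  8 ]
  [ 0  1  -2    6    5  0 ]
  [ 0  0   1   -3   -4  0 ]
  [ 0  0   3   -9  -12  2 ]
r1 -> 1/2·r1
  [ 1  3/2   2  -8  -33/2  4 ]
  [ 0    1  -2   6      5  0 ]
  [ 0    0   1  -3     -4  0 ]
  [ 0    0   3  -9    -12  2 ]
r4 -> r4 − 3·r3
  [ 1  3/2   2  -8  -33/2  4 ]
  [ 0    1  -2   6      5  0 ]
  [ 0    0   1  -3     -4  0 ]
  [ 0    0   0   0      0  2 ]
r4 -> 1/2·r4
  [ 1  3/2   2  -8  -33/2  4 ]
  [ 0    1  -2   6      5  0 ]
  [ 0    0   1  -3     -4  0 ]
  [ 0    0   0   0      0  1 ]
r1 -> r1 − 4·r4
  [ 1  3/2   2  -8  -33/2  0 ]
  [ 0    1  -2   6      5  0 ]
  [ 0    0   1  -3     -4  0 ]
  [ 0    0   0   0      0  1 ]
r2 -> r2 + 2·r3
  [ 1  3/2  2  -8  -33/2  0 ]
  [ 0    1  0   0     -3  0 ]
  [ 0    0  1  -3     -4  0 ]
  [ 0    0  0   0      0  1 ]
r1 -> r1 − 2·r3
  [ 1  3/2  0  -2  -17/2  0 ]
  [ 0    1  0   0     -3  0 ]
  [ 0    0  1  -3     -4  0 ]
  [ 0    0  0   0      0  1 ]
r1 -> r1 − 3/2·r2
  [ 1  0  0  -2  -4  0 ]
  [ 0  1  0   0  -3  0 ]
  [ 0  0  1  -3  -4  0 ]
  [ 0  0  0   0   0  1 ]

[[1, 0, 0, -2, -4, 0], [0, 1, 0, 0, -3, 0], [0, 0, 1, -3, -4, 0], [0, 0, 0, 0, 0, 1]]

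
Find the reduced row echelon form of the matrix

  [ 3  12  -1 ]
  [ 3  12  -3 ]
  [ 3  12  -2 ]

r1 -> 1/3·r1
  [ 1   4  -1/3 ]
  [ 3  12    -3 ]
  [ 3  12    -2 ]
r2 -> r2 − 3·r1
  [ 1   4  -1/3 ]
  [ 0   0    -2 ]
  [ 3  12    -2 ]
r3 -> r3 − 3·r1
  [ 1  4  -1/3 ]
  [ 0  0    -2 ]
  [ 0  0    -1 ]
r2 -> -1/2·r2
  [ 1  4  -1/3 ]
  [ 0  0     1 ]
  [ 0  0    -1 ]
r3 -> r3 + r2
  [ 1  4  -1/3 ]
  [ 0  0     1 ]
  [ 0  0     0 ]
r1 -> r1 + 1/3·r2
  [ 1  4  0 ]
  [ 0  0  1 ]
  [ 0  0  0 ]

[[1, 4, 0], [0, 0, 1], [0, 0, 0]]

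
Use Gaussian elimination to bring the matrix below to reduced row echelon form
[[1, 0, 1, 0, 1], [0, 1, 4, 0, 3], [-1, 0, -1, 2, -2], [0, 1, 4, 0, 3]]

R3 -> R3 + R1
  [ 1  0  1  0   1 ]
  [ 0  1  4  0   3 ]
  [ 0  0  0  2  -1 ]
  [ 0  1  4  0   3 ]
R4 -> R4 − R2
  [ 1  0  1  0   1 ]
  [ 0  1  4  0   3 ]
  [ 0  0  0  2  -1 ]
  [ 0  0  0  0   0 ]
R3 -> 1/2·R3
  [ 1  0  1  0     1 ]
  [ 0  1  4  0     3 ]
  [ 0  0  0  1  -1/2 ]
  [ 0  0  0  0     0 ]

[[1, 0, 1, 0, 1], [0, 1, 4, 0, 3], [0, 0, 0, 1, -1/2], [0, 0, 0, 0, 0]]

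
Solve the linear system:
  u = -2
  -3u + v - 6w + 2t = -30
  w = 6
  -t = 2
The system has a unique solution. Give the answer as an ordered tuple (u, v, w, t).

(-2, 4, 6, -2)

Form the augmented matrix and row-reduce:
  [  1  0   0   0  |   -2 ]
  [ -3  1  -6   2  |  -30 ]
  [  0  0   1   0  |    6 ]
  [  0  0   0  -1  |    2 ]
r2 ← r2 + 3·r1
r4 ← -1·r4
r2 ← r2 − 2·r4
r2 ← r2 + 6·r3
Reading off the last column: u = -2, v = 4, w = 6, t = -2.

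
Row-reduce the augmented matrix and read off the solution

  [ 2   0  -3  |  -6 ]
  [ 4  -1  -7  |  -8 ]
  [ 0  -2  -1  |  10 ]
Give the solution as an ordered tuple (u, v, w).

(0, -6, 2)

R1 → 1/2·R1
  [ 1   0  -3/2  |  -3 ]
  [ 4  -1    -7  |  -8 ]
  [ 0  -2    -1  |  10 ]
R2 → R2 − 4·R1
  [ 1   0  -3/2  |  -3 ]
  [ 0  -1    -1  |   4 ]
  [ 0  -2    -1  |  10 ]
R2 → -1·R2
  [ 1   0  -3/2  |  -3 ]
  [ 0   1     1  |  -4 ]
  [ 0  -2    -1  |  10 ]
R3 → R3 + 2·R2
  [ 1  0  -3/2  |  -3 ]
  [ 0  1     1  |  -4 ]
  [ 0  0     1  |   2 ]
R2 → R2 − R3
  [ 1  0  -3/2  |  -3 ]
  [ 0  1     0  |  -6 ]
  [ 0  0     1  |   2 ]
R1 → R1 + 3/2·R3
  [ 1  0  0  |   0 ]
  [ 0  1  0  |  -6 ]
  [ 0  0  1  |   2 ]
Reading off the last column: u = 0, v = -6, w = 2.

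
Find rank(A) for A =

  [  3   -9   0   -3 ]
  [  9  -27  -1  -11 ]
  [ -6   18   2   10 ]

rank = 2

R1 ← 1/3·R1
R2 ← R2 − 9·R1
R3 ← R3 + 6·R1
R2 ← -1·R2
R3 ← R3 − 2·R2
The reduced form has 2 nonzero rows.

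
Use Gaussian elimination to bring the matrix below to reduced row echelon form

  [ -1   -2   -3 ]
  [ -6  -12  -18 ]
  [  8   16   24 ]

[[1, 2, 3], [0, 0, 0], [0, 0, 0]]

r1 ← -1·r1
  [  1    2    3 ]
  [ -6  -12  -18 ]
  [  8   16   24 ]
r2 ← r2 + 6·r1
  [ 1   2   3 ]
  [ 0   0   0 ]
  [ 8  16  24 ]
r3 ← r3 − 8·r1
  [ 1  2  3 ]
  [ 0  0  0 ]
  [ 0  0  0 ]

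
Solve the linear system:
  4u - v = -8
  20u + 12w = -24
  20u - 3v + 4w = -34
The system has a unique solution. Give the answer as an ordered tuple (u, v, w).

Form the augmented matrix and row-reduce:
  [  4  -1   0  |   -8 ]
  [ 20   0  12  |  -24 ]
  [ 20  -3   4  |  -34 ]
R1 := 1/4·R1
  [  1  -1/4   0  |   -2 ]
  [ 20     0  12  |  -24 ]
  [ 20    -3   4  |  -34 ]
R2 := R2 − 20·R1
  [  1  -1/4   0  |   -2 ]
  [  0     5  12  |   16 ]
  [ 20    -3   4  |  -34 ]
R3 := R3 − 20·R1
  [ 1  -1/4   0  |  -2 ]
  [ 0     5  12  |  16 ]
  [ 0     2   4  |   6 ]
R2 := 1/5·R2
  [ 1  -1/4     0  |    -2 ]
  [ 0     1  12/5  |  16/5 ]
  [ 0     2     4  |     6 ]
R3 := R3 − 2·R2
  [ 1  -1/4     0  |    -2 ]
  [ 0     1  12/5  |  16/5 ]
  [ 0     0  -4/5  |  -2/5 ]
R3 := -5/4·R3
  [ 1  -1/4     0  |    -2 ]
  [ 0     1  12/5  |  16/5 ]
  [ 0     0     1  |   1/2 ]
R2 := R2 − 12/5·R3
  [ 1  -1/4  0  |   -2 ]
  [ 0     1  0  |    2 ]
  [ 0     0  1  |  1/2 ]
R1 := R1 + 1/4·R2
  [ 1  0  0  |  -3/2 ]
  [ 0  1  0  |     2 ]
  [ 0  0  1  |   1/2 ]
Reading off the last column: u = -3/2, v = 2, w = 1/2.

(-3/2, 2, 1/2)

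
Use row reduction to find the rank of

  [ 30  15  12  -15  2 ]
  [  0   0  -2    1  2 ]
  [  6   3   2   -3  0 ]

rank = 3

ρ1 := 1/30·ρ1
  [ 1  1/2  2/5  -1/2  1/15 ]
  [ 0    0   -2     1     2 ]
  [ 6    3    2    -3     0 ]
ρ3 := ρ3 − 6·ρ1
  [ 1  1/2   2/5  -1/2  1/15 ]
  [ 0    0    -2     1     2 ]
  [ 0    0  -2/5     0  -2/5 ]
ρ2 := -1/2·ρ2
  [ 1  1/2   2/5  -1/2  1/15 ]
  [ 0    0     1  -1/2    -1 ]
  [ 0    0  -2/5     0  -2/5 ]
ρ3 := ρ3 + 2/5·ρ2
  [ 1  1/2  2/5  -1/2  1/15 ]
  [ 0    0    1  -1/2    -1 ]
  [ 0    0    0  -1/5  -4/5 ]
ρ3 := -5·ρ3
  [ 1  1/2  2/5  -1/2  1/15 ]
  [ 0    0    1  -1/2    -1 ]
  [ 0    0    0     1     4 ]
ρ2 := ρ2 + 1/2·ρ3
  [ 1  1/2  2/5  -1/2  1/15 ]
  [ 0    0    1     0     1 ]
  [ 0    0    0     1     4 ]
ρ1 := ρ1 + 1/2·ρ3
  [ 1  1/2  2/5  0  31/15 ]
  [ 0    0    1  0      1 ]
  [ 0    0    0  1      4 ]
ρ1 := ρ1 − 2/5·ρ2
  [ 1  1/2  0  0  5/3 ]
  [ 0    0  1  0    1 ]
  [ 0    0  0  1    4 ]
The reduced form has 3 nonzero rows.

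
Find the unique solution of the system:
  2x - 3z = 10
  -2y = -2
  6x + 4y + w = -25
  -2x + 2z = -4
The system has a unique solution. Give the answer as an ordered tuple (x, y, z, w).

Form the augmented matrix and row-reduce:
  [  2   0  -3  0  |   10 ]
  [  0  -2   0  0  |   -2 ]
  [  6   4   0  1  |  -25 ]
  [ -2   0   2  0  |   -4 ]
ρ1 → 1/2·ρ1
ρ3 → ρ3 − 6·ρ1
ρ4 → ρ4 + 2·ρ1
ρ2 → -1/2·ρ2
ρ3 → ρ3 − 4·ρ2
ρ3 → 1/9·ρ3
ρ4 → ρ4 + ρ3
ρ4 → 9·ρ4
ρ3 → ρ3 − 1/9·ρ4
ρ1 → ρ1 + 3/2·ρ3
Reading off the last column: x = -4, y = 1, z = -6, w = -5.

(-4, 1, -6, -5)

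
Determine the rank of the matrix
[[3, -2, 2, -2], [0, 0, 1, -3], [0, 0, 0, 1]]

rank = 3

ρ1 := 1/3·ρ1
  [ 1  -2/3  2/3  -2/3 ]
  [ 0     0    1    -3 ]
  [ 0     0    0     1 ]
ρ2 := ρ2 + 3·ρ3
  [ 1  -2/3  2/3  -2/3 ]
  [ 0     0    1     0 ]
  [ 0     0    0     1 ]
ρ1 := ρ1 + 2/3·ρ3
  [ 1  -2/3  2/3  0 ]
  [ 0     0    1  0 ]
  [ 0     0    0  1 ]
ρ1 := ρ1 − 2/3·ρ2
  [ 1  -2/3  0  0 ]
  [ 0     0  1  0 ]
  [ 0     0  0  1 ]
The reduced form has 3 nonzero rows.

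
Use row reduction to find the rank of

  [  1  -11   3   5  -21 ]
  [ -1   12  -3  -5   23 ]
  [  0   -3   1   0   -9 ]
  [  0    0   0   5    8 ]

Add ρ1 to ρ2.
  [ 1  -11  3  5  -21 ]
  [ 0    1  0  0    2 ]
  [ 0   -3  1  0   -9 ]
  [ 0    0  0  5    8 ]
Add 3 times ρ2 to ρ3.
  [ 1  -11  3  5  -21 ]
  [ 0    1  0  0    2 ]
  [ 0    0  1  0   -3 ]
  [ 0    0  0  5    8 ]
Multiply ρ4 by 1/5.
  [ 1  -11  3  5  -21 ]
  [ 0    1  0  0    2 ]
  [ 0    0  1  0   -3 ]
  [ 0    0  0  1  8/5 ]
Subtract 5 times ρ4 from ρ1.
  [ 1  -11  3  0  -29 ]
  [ 0    1  0  0    2 ]
  [ 0    0  1  0   -3 ]
  [ 0    0  0  1  8/5 ]
Subtract 3 times ρ3 from ρ1.
  [ 1  -11  0  0  -20 ]
  [ 0    1  0  0    2 ]
  [ 0    0  1  0   -3 ]
  [ 0    0  0  1  8/5 ]
Add 11 times ρ2 to ρ1.
  [ 1  0  0  0    2 ]
  [ 0  1  0  0    2 ]
  [ 0  0  1  0   -3 ]
  [ 0  0  0  1  8/5 ]
The reduced form has 4 nonzero rows.

rank = 4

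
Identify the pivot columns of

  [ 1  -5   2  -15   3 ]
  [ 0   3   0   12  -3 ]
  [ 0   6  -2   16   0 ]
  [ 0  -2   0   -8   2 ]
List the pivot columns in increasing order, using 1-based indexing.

1, 2, 3

R2 → 1/3·R2
  [ 1  -5   2  -15   3 ]
  [ 0   1   0    4  -1 ]
  [ 0   6  -2   16   0 ]
  [ 0  -2   0   -8   2 ]
R3 → R3 − 6·R2
  [ 1  -5   2  -15   3 ]
  [ 0   1   0    4  -1 ]
  [ 0   0  -2   -8   6 ]
  [ 0  -2   0   -8   2 ]
R4 → R4 + 2·R2
  [ 1  -5   2  -15   3 ]
  [ 0   1   0    4  -1 ]
  [ 0   0  -2   -8   6 ]
  [ 0   0   0    0   0 ]
R3 → -1/2·R3
  [ 1  -5  2  -15   3 ]
  [ 0   1  0    4  -1 ]
  [ 0   0  1    4  -3 ]
  [ 0   0  0    0   0 ]
R1 → R1 − 2·R3
  [ 1  -5  0  -23   9 ]
  [ 0   1  0    4  -1 ]
  [ 0   0  1    4  -3 ]
  [ 0   0  0    0   0 ]
R1 → R1 + 5·R2
  [ 1  0  0  -3   4 ]
  [ 0  1  0   4  -1 ]
  [ 0  0  1   4  -3 ]
  [ 0  0  0   0   0 ]
Pivot columns are the columns containing a leading 1.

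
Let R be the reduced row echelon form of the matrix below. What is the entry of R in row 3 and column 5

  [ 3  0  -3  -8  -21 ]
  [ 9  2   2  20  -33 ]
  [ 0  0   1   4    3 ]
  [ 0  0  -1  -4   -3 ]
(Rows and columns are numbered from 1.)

3

R1 -> 1/3·R1
R2 -> R2 − 9·R1
R2 -> 1/2·R2
R4 -> R4 + R3
R2 -> R2 − 11/2·R3
R1 -> R1 + R3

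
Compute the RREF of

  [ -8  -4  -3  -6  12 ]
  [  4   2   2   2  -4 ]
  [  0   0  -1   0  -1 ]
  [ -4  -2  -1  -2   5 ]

[[1, 1/2, 0, 0, -3/4], [0, 0, 1, 0, 1], [0, 0, 0, 1, -3/2], [0, 0, 0, 0, 0]]

r1 -> -1/8·r1
  [  1  1/2  3/8  3/4  -3/2 ]
  [  4    2    2    2    -4 ]
  [  0    0   -1    0    -1 ]
  [ -4   -2   -1   -2     5 ]
r2 -> r2 − 4·r1
  [  1  1/2  3/8  3/4  -3/2 ]
  [  0    0  1/2   -1     2 ]
  [  0    0   -1    0    -1 ]
  [ -4   -2   -1   -2     5 ]
r4 -> r4 + 4·r1
  [ 1  1/2  3/8  3/4  -3/2 ]
  [ 0    0  1/2   -1     2 ]
  [ 0    0   -1    0    -1 ]
  [ 0    0  1/2    1    -1 ]
r2 -> 2·r2
  [ 1  1/2  3/8  3/4  -3/2 ]
  [ 0    0    1   -2     4 ]
  [ 0    0   -1    0    -1 ]
  [ 0    0  1/2    1    -1 ]
r3 -> r3 + r2
  [ 1  1/2  3/8  3/4  -3/2 ]
  [ 0    0    1   -2     4 ]
  [ 0    0    0   -2     3 ]
  [ 0    0  1/2    1    -1 ]
r4 -> r4 − 1/2·r2
  [ 1  1/2  3/8  3/4  -3/2 ]
  [ 0    0    1   -2     4 ]
  [ 0    0    0   -2     3 ]
  [ 0    0    0    2    -3 ]
r3 -> -1/2·r3
  [ 1  1/2  3/8  3/4  -3/2 ]
  [ 0    0    1   -2     4 ]
  [ 0    0    0    1  -3/2 ]
  [ 0    0    0    2    -3 ]
r4 -> r4 − 2·r3
  [ 1  1/2  3/8  3/4  -3/2 ]
  [ 0    0    1   -2     4 ]
  [ 0    0    0    1  -3/2 ]
  [ 0    0    0    0     0 ]
r2 -> r2 + 2·r3
  [ 1  1/2  3/8  3/4  -3/2 ]
  [ 0    0    1    0     1 ]
  [ 0    0    0    1  -3/2 ]
  [ 0    0    0    0     0 ]
r1 -> r1 − 3/4·r3
  [ 1  1/2  3/8  0  -3/8 ]
  [ 0    0    1  0     1 ]
  [ 0    0    0  1  -3/2 ]
  [ 0    0    0  0     0 ]
r1 -> r1 − 3/8·r2
  [ 1  1/2  0  0  -3/4 ]
  [ 0    0  1  0     1 ]
  [ 0    0  0  1  -3/2 ]
  [ 0    0  0  0     0 ]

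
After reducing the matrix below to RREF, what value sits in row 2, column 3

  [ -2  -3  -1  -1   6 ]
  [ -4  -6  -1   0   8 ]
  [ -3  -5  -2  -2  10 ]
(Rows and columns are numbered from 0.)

R1 ← -1/2·R1
  [  1  3/2  1/2  1/2  -3 ]
  [ -4   -6   -1    0   8 ]
  [ -3   -5   -2   -2  10 ]
R2 ← R2 + 4·R1
  [  1  3/2  1/2  1/2  -3 ]
  [  0    0    1    2  -4 ]
  [ -3   -5   -2   -2  10 ]
R3 ← R3 + 3·R1
  [ 1   3/2   1/2   1/2  -3 ]
  [ 0     0     1     2  -4 ]
  [ 0  -1/2  -1/2  -1/2   1 ]
R2 <=> R3
  [ 1   3/2   1/2   1/2  -3 ]
  [ 0  -1/2  -1/2  -1/2   1 ]
  [ 0     0     1     2  -4 ]
R2 ← -2·R2
  [ 1  3/2  1/2  1/2  -3 ]
  [ 0    1    1    1  -2 ]
  [ 0    0    1    2  -4 ]
R2 ← R2 − R3
  [ 1  3/2  1/2  1/2  -3 ]
  [ 0    1    0   -1   2 ]
  [ 0    0    1    2  -4 ]
R1 ← R1 − 1/2·R3
  [ 1  3/2  0  -1/2  -1 ]
  [ 0    1  0    -1   2 ]
  [ 0    0  1     2  -4 ]
R1 ← R1 − 3/2·R2
  [ 1  0  0   1  -4 ]
  [ 0  1  0  -1   2 ]
  [ 0  0  1   2  -4 ]

2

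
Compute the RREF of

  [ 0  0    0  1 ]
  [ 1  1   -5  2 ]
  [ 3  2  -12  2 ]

ρ1 <-> ρ2
  [ 1  1   -5  2 ]
  [ 0  0    0  1 ]
  [ 3  2  -12  2 ]
ρ3 -> ρ3 − 3·ρ1
  [ 1   1  -5   2 ]
  [ 0   0   0   1 ]
  [ 0  -1   3  -4 ]
ρ2 <-> ρ3
  [ 1   1  -5   2 ]
  [ 0  -1   3  -4 ]
  [ 0   0   0   1 ]
ρ2 -> -1·ρ2
  [ 1  1  -5  2 ]
  [ 0  1  -3  4 ]
  [ 0  0   0  1 ]
ρ2 -> ρ2 − 4·ρ3
  [ 1  1  -5  2 ]
  [ 0  1  -3  0 ]
  [ 0  0   0  1 ]
ρ1 -> ρ1 − 2·ρ3
  [ 1  1  -5  0 ]
  [ 0  1  -3  0 ]
  [ 0  0   0  1 ]
ρ1 -> ρ1 − ρ2
  [ 1  0  -2  0 ]
  [ 0  1  -3  0 ]
  [ 0  0   0  1 ]

[[1, 0, -2, 0], [0, 1, -3, 0], [0, 0, 0, 1]]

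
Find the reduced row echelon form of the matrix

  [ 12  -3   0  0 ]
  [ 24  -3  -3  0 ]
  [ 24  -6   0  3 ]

R1 → 1/12·R1
  [  1  -1/4   0  0 ]
  [ 24    -3  -3  0 ]
  [ 24    -6   0  3 ]
R2 → R2 − 24·R1
  [  1  -1/4   0  0 ]
  [  0     3  -3  0 ]
  [ 24    -6   0  3 ]
R3 → R3 − 24·R1
  [ 1  -1/4   0  0 ]
  [ 0     3  -3  0 ]
  [ 0     0   0  3 ]
R2 → 1/3·R2
  [ 1  -1/4   0  0 ]
  [ 0     1  -1  0 ]
  [ 0     0   0  3 ]
R3 → 1/3·R3
  [ 1  -1/4   0  0 ]
  [ 0     1  -1  0 ]
  [ 0     0   0  1 ]
R1 → R1 + 1/4·R2
  [ 1  0  -1/4  0 ]
  [ 0  1    -1  0 ]
  [ 0  0     0  1 ]

[[1, 0, -1/4, 0], [0, 1, -1, 0], [0, 0, 0, 1]]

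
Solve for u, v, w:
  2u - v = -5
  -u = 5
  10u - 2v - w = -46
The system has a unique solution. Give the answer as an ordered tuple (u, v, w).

Form the augmented matrix and row-reduce:
  [  2  -1   0  |   -5 ]
  [ -1   0   0  |    5 ]
  [ 10  -2  -1  |  -46 ]
R1 -> 1/2·R1
  [  1  -1/2   0  |  -5/2 ]
  [ -1     0   0  |     5 ]
  [ 10    -2  -1  |   -46 ]
R2 -> R2 + R1
  [  1  -1/2   0  |  -5/2 ]
  [  0  -1/2   0  |   5/2 ]
  [ 10    -2  -1  |   -46 ]
R3 -> R3 − 10·R1
  [ 1  -1/2   0  |  -5/2 ]
  [ 0  -1/2   0  |   5/2 ]
  [ 0     3  -1  |   -21 ]
R2 -> -2·R2
  [ 1  -1/2   0  |  -5/2 ]
  [ 0     1   0  |    -5 ]
  [ 0     3  -1  |   -21 ]
R3 -> R3 − 3·R2
  [ 1  -1/2   0  |  -5/2 ]
  [ 0     1   0  |    -5 ]
  [ 0     0  -1  |    -6 ]
R3 -> -1·R3
  [ 1  -1/2  0  |  -5/2 ]
  [ 0     1  0  |    -5 ]
  [ 0     0  1  |     6 ]
R1 -> R1 + 1/2·R2
  [ 1  0  0  |  -5 ]
  [ 0  1  0  |  -5 ]
  [ 0  0  1  |   6 ]
Reading off the last column: u = -5, v = -5, w = 6.

(-5, -5, 6)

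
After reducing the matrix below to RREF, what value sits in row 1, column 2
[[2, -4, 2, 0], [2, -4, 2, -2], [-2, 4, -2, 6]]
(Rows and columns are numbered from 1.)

R1 := 1/2·R1
R2 := R2 − 2·R1
R3 := R3 + 2·R1
R2 := -1/2·R2
R3 := R3 − 6·R2

-2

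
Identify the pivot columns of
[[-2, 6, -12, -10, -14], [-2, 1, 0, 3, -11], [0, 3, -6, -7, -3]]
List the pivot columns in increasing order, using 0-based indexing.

0, 1, 2

R1 := -1/2·R1
  [  1  -3   6   5    7 ]
  [ -2   1   0   3  -11 ]
  [  0   3  -6  -7   -3 ]
R2 := R2 + 2·R1
  [ 1  -3   6   5   7 ]
  [ 0  -5  12  13   3 ]
  [ 0   3  -6  -7  -3 ]
R2 := -1/5·R2
  [ 1  -3      6      5     7 ]
  [ 0   1  -12/5  -13/5  -3/5 ]
  [ 0   3     -6     -7    -3 ]
R3 := R3 − 3·R2
  [ 1  -3      6      5     7 ]
  [ 0   1  -12/5  -13/5  -3/5 ]
  [ 0   0    6/5    4/5  -6/5 ]
R3 := 5/6·R3
  [ 1  -3      6      5     7 ]
  [ 0   1  -12/5  -13/5  -3/5 ]
  [ 0   0      1    2/3    -1 ]
R2 := R2 + 12/5·R3
  [ 1  -3  6    5   7 ]
  [ 0   1  0   -1  -3 ]
  [ 0   0  1  2/3  -1 ]
R1 := R1 − 6·R3
  [ 1  -3  0    1  13 ]
  [ 0   1  0   -1  -3 ]
  [ 0   0  1  2/3  -1 ]
R1 := R1 + 3·R2
  [ 1  0  0   -2   4 ]
  [ 0  1  0   -1  -3 ]
  [ 0  0  1  2/3  -1 ]
Pivot columns are the columns containing a leading 1.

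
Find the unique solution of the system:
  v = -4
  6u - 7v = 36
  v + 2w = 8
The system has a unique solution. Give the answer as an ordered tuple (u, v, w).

(4/3, -4, 6)

Form the augmented matrix and row-reduce:
  [ 0   1  0  |  -4 ]
  [ 6  -7  0  |  36 ]
  [ 0   1  2  |   8 ]
r1 ↔ r2
r1 → 1/6·r1
r3 → r3 − r2
r3 → 1/2·r3
r1 → r1 + 7/6·r2
Reading off the last column: u = 4/3, v = -4, w = 6.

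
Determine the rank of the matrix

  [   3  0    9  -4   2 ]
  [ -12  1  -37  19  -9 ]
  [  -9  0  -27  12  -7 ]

rank = 3

r1 -> 1/3·r1
  [   1  0    3  -4/3  2/3 ]
  [ -12  1  -37    19   -9 ]
  [  -9  0  -27    12   -7 ]
r2 -> r2 + 12·r1
  [  1  0    3  -4/3  2/3 ]
  [  0  1   -1     3   -1 ]
  [ -9  0  -27    12   -7 ]
r3 -> r3 + 9·r1
  [ 1  0   3  -4/3  2/3 ]
  [ 0  1  -1     3   -1 ]
  [ 0  0   0     0   -1 ]
r3 -> -1·r3
  [ 1  0   3  -4/3  2/3 ]
  [ 0  1  -1     3   -1 ]
  [ 0  0   0     0    1 ]
r2 -> r2 + r3
  [ 1  0   3  -4/3  2/3 ]
  [ 0  1  -1     3    0 ]
  [ 0  0   0     0    1 ]
r1 -> r1 − 2/3·r3
  [ 1  0   3  -4/3  0 ]
  [ 0  1  -1     3  0 ]
  [ 0  0   0     0  1 ]
The reduced form has 3 nonzero rows.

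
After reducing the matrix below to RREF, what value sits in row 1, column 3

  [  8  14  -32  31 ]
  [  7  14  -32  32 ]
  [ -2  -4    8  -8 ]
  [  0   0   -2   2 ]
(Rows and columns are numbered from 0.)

Multiply R1 by 1/8.
  [  1  7/4   -4  31/8 ]
  [  7   14  -32    32 ]
  [ -2   -4    8    -8 ]
  [  0    0   -2     2 ]
Subtract 7 times R1 from R2.
  [  1  7/4  -4  31/8 ]
  [  0  7/4  -4  39/8 ]
  [ -2   -4   8    -8 ]
  [  0    0  -2     2 ]
Add 2 times R1 to R3.
  [ 1   7/4  -4  31/8 ]
  [ 0   7/4  -4  39/8 ]
  [ 0  -1/2   0  -1/4 ]
  [ 0     0  -2     2 ]
Multiply R2 by 4/7.
  [ 1   7/4     -4   31/8 ]
  [ 0     1  -16/7  39/14 ]
  [ 0  -1/2      0   -1/4 ]
  [ 0     0     -2      2 ]
Add 1/2 times R2 to R3.
  [ 1  7/4     -4   31/8 ]
  [ 0    1  -16/7  39/14 ]
  [ 0    0   -8/7    8/7 ]
  [ 0    0     -2      2 ]
Multiply R3 by -7/8.
  [ 1  7/4     -4   31/8 ]
  [ 0    1  -16/7  39/14 ]
  [ 0    0      1     -1 ]
  [ 0    0     -2      2 ]
Add 2 times R3 to R4.
  [ 1  7/4     -4   31/8 ]
  [ 0    1  -16/7  39/14 ]
  [ 0    0      1     -1 ]
  [ 0    0      0      0 ]
Add 16/7 times R3 to R2.
  [ 1  7/4  -4  31/8 ]
  [ 0    1   0   1/2 ]
  [ 0    0   1    -1 ]
  [ 0    0   0     0 ]
Add 4 times R3 to R1.
  [ 1  7/4  0  -1/8 ]
  [ 0    1  0   1/2 ]
  [ 0    0  1    -1 ]
  [ 0    0  0     0 ]
Subtract 7/4 times R2 from R1.
  [ 1  0  0   -1 ]
  [ 0  1  0  1/2 ]
  [ 0  0  1   -1 ]
  [ 0  0  0    0 ]

1/2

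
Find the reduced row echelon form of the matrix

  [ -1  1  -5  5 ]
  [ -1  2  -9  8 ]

[[1, 0, 1, -2], [0, 1, -4, 3]]

Multiply R1 by -1.
  [  1  -1   5  -5 ]
  [ -1   2  -9   8 ]
Add R1 to R2.
  [ 1  -1   5  -5 ]
  [ 0   1  -4   3 ]
Add R2 to R1.
  [ 1  0   1  -2 ]
  [ 0  1  -4   3 ]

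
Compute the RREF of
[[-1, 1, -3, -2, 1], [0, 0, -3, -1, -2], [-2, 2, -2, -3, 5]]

Multiply R1 by -1.
  [  1  -1   3   2  -1 ]
  [  0   0  -3  -1  -2 ]
  [ -2   2  -2  -3   5 ]
Add 2 times R1 to R3.
  [ 1  -1   3   2  -1 ]
  [ 0   0  -3  -1  -2 ]
  [ 0   0   4   1   3 ]
Multiply R2 by -1/3.
  [ 1  -1  3    2   -1 ]
  [ 0   0  1  1/3  2/3 ]
  [ 0   0  4    1    3 ]
Subtract 4 times R2 from R3.
  [ 1  -1  3     2   -1 ]
  [ 0   0  1   1/3  2/3 ]
  [ 0   0  0  -1/3  1/3 ]
Multiply R3 by -3.
  [ 1  -1  3    2   -1 ]
  [ 0   0  1  1/3  2/3 ]
  [ 0   0  0    1   -1 ]
Subtract 1/3 times R3 from R2.
  [ 1  -1  3  2  -1 ]
  [ 0   0  1  0   1 ]
  [ 0   0  0  1  -1 ]
Subtract 2 times R3 from R1.
  [ 1  -1  3  0   1 ]
  [ 0   0  1  0   1 ]
  [ 0   0  0  1  -1 ]
Subtract 3 times R2 from R1.
  [ 1  -1  0  0  -2 ]
  [ 0   0  1  0   1 ]
  [ 0   0  0  1  -1 ]

[[1, -1, 0, 0, -2], [0, 0, 1, 0, 1], [0, 0, 0, 1, -1]]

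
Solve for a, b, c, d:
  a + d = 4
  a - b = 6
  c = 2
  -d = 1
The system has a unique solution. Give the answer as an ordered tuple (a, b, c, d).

Form the augmented matrix and row-reduce:
  [ 1   0  0   1  |  4 ]
  [ 1  -1  0   0  |  6 ]
  [ 0   0  1   0  |  2 ]
  [ 0   0  0  -1  |  1 ]
R2 ← R2 − R1
R2 ← -1·R2
R4 ← -1·R4
R2 ← R2 − R4
R1 ← R1 − R4
Reading off the last column: a = 5, b = -1, c = 2, d = -1.

(5, -1, 2, -1)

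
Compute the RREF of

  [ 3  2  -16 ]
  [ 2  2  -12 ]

R1 → 1/3·R1
  [ 1  2/3  -16/3 ]
  [ 2    2    -12 ]
R2 → R2 − 2·R1
  [ 1  2/3  -16/3 ]
  [ 0  2/3   -4/3 ]
R2 → 3/2·R2
  [ 1  2/3  -16/3 ]
  [ 0    1     -2 ]
R1 → R1 − 2/3·R2
  [ 1  0  -4 ]
  [ 0  1  -2 ]

[[1, 0, -4], [0, 1, -2]]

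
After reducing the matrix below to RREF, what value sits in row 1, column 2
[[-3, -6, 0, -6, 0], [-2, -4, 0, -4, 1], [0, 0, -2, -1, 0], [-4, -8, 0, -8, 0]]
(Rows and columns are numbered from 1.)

R1 ← -1/3·R1
  [  1   2   0   2  0 ]
  [ -2  -4   0  -4  1 ]
  [  0   0  -2  -1  0 ]
  [ -4  -8   0  -8  0 ]
R2 ← R2 + 2·R1
  [  1   2   0   2  0 ]
  [  0   0   0   0  1 ]
  [  0   0  -2  -1  0 ]
  [ -4  -8   0  -8  0 ]
R4 ← R4 + 4·R1
  [ 1  2   0   2  0 ]
  [ 0  0   0   0  1 ]
  [ 0  0  -2  -1  0 ]
  [ 0  0   0   0  0 ]
R2 ↔ R3
  [ 1  2   0   2  0 ]
  [ 0  0  -2  -1  0 ]
  [ 0  0   0   0  1 ]
  [ 0  0   0   0  0 ]
R2 ← -1/2·R2
  [ 1  2  0    2  0 ]
  [ 0  0  1  1/2  0 ]
  [ 0  0  0    0  1 ]
  [ 0  0  0    0  0 ]

2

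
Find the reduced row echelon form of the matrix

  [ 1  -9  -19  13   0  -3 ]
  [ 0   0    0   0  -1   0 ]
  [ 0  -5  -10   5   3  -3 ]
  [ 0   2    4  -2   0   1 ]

R2 <=> R3
  [ 1  -9  -19  13   0  -3 ]
  [ 0  -5  -10   5   3  -3 ]
  [ 0   0    0   0  -1   0 ]
  [ 0   2    4  -2   0   1 ]
R2 -> -1/5·R2
  [ 1  -9  -19  13     0   -3 ]
  [ 0   1    2  -1  -3/5  3/5 ]
  [ 0   0    0   0    -1    0 ]
  [ 0   2    4  -2     0    1 ]
R4 -> R4 − 2·R2
  [ 1  -9  -19  13     0    -3 ]
  [ 0   1    2  -1  -3/5   3/5 ]
  [ 0   0    0   0    -1     0 ]
  [ 0   0    0   0   6/5  -1/5 ]
R3 -> -1·R3
  [ 1  -9  -19  13     0    -3 ]
  [ 0   1    2  -1  -3/5   3/5 ]
  [ 0   0    0   0     1     0 ]
  [ 0   0    0   0   6/5  -1/5 ]
R4 -> R4 − 6/5·R3
  [ 1  -9  -19  13     0    -3 ]
  [ 0   1    2  -1  -3/5   3/5 ]
  [ 0   0    0   0     1     0 ]
  [ 0   0    0   0     0  -1/5 ]
R4 -> -5·R4
  [ 1  -9  -19  13     0   -3 ]
  [ 0   1    2  -1  -3/5  3/5 ]
  [ 0   0    0   0     1    0 ]
  [ 0   0    0   0     0    1 ]
R2 -> R2 − 3/5·R4
  [ 1  -9  -19  13     0  -3 ]
  [ 0   1    2  -1  -3/5   0 ]
  [ 0   0    0   0     1   0 ]
  [ 0   0    0   0     0   1 ]
R1 -> R1 + 3·R4
  [ 1  -9  -19  13     0  0 ]
  [ 0   1    2  -1  -3/5  0 ]
  [ 0   0    0   0     1  0 ]
  [ 0   0    0   0     0  1 ]
R2 -> R2 + 3/5·R3
  [ 1  -9  -19  13  0  0 ]
  [ 0   1    2  -1  0  0 ]
  [ 0   0    0   0  1  0 ]
  [ 0   0    0   0  0  1 ]
R1 -> R1 + 9·R2
  [ 1  0  -1   4  0  0 ]
  [ 0  1   2  -1  0  0 ]
  [ 0  0   0   0  1  0 ]
  [ 0  0   0   0  0  1 ]

[[1, 0, -1, 4, 0, 0], [0, 1, 2, -1, 0, 0], [0, 0, 0, 0, 1, 0], [0, 0, 0, 0, 0, 1]]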